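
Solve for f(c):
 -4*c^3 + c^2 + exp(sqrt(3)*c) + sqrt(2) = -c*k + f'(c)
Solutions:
 f(c) = C1 - c^4 + c^3/3 + c^2*k/2 + sqrt(2)*c + sqrt(3)*exp(sqrt(3)*c)/3


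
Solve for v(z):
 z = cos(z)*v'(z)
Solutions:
 v(z) = C1 + Integral(z/cos(z), z)


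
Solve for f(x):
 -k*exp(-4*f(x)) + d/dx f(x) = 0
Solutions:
 f(x) = log(-I*(C1 + 4*k*x)^(1/4))
 f(x) = log(I*(C1 + 4*k*x)^(1/4))
 f(x) = log(-(C1 + 4*k*x)^(1/4))
 f(x) = log(C1 + 4*k*x)/4


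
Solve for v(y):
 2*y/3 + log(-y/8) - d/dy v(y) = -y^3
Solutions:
 v(y) = C1 + y^4/4 + y^2/3 + y*log(-y) + y*(-3*log(2) - 1)


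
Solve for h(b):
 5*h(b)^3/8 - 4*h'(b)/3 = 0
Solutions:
 h(b) = -4*sqrt(-1/(C1 + 15*b))
 h(b) = 4*sqrt(-1/(C1 + 15*b))


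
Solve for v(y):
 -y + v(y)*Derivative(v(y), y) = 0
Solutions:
 v(y) = -sqrt(C1 + y^2)
 v(y) = sqrt(C1 + y^2)


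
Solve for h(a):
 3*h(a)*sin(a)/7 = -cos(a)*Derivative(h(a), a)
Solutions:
 h(a) = C1*cos(a)^(3/7)


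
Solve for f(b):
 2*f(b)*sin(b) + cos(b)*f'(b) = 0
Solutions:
 f(b) = C1*cos(b)^2


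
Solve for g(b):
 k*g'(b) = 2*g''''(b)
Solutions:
 g(b) = C1 + C2*exp(2^(2/3)*b*k^(1/3)/2) + C3*exp(2^(2/3)*b*k^(1/3)*(-1 + sqrt(3)*I)/4) + C4*exp(-2^(2/3)*b*k^(1/3)*(1 + sqrt(3)*I)/4)


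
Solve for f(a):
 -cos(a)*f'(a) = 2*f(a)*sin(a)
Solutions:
 f(a) = C1*cos(a)^2


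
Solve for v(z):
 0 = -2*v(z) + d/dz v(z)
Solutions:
 v(z) = C1*exp(2*z)


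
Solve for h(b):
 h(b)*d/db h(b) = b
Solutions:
 h(b) = -sqrt(C1 + b^2)
 h(b) = sqrt(C1 + b^2)


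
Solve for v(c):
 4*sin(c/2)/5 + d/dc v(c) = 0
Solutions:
 v(c) = C1 + 8*cos(c/2)/5


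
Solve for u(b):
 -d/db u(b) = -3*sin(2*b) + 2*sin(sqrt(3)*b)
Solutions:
 u(b) = C1 - 3*cos(2*b)/2 + 2*sqrt(3)*cos(sqrt(3)*b)/3


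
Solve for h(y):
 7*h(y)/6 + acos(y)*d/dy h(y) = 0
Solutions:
 h(y) = C1*exp(-7*Integral(1/acos(y), y)/6)


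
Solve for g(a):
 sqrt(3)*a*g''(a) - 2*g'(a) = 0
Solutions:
 g(a) = C1 + C2*a^(1 + 2*sqrt(3)/3)


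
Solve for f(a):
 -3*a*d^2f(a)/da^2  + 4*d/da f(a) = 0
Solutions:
 f(a) = C1 + C2*a^(7/3)


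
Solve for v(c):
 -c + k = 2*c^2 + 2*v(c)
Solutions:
 v(c) = -c^2 - c/2 + k/2


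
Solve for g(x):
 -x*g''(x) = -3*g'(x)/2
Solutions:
 g(x) = C1 + C2*x^(5/2)


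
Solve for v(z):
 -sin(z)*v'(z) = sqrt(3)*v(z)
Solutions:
 v(z) = C1*(cos(z) + 1)^(sqrt(3)/2)/(cos(z) - 1)^(sqrt(3)/2)


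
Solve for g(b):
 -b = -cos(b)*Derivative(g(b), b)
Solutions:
 g(b) = C1 + Integral(b/cos(b), b)


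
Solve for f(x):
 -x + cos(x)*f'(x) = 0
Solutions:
 f(x) = C1 + Integral(x/cos(x), x)


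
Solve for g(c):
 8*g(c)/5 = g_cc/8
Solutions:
 g(c) = C1*exp(-8*sqrt(5)*c/5) + C2*exp(8*sqrt(5)*c/5)


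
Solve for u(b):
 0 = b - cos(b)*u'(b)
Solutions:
 u(b) = C1 + Integral(b/cos(b), b)


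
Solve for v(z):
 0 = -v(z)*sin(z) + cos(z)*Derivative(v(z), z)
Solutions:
 v(z) = C1/cos(z)


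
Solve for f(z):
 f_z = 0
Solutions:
 f(z) = C1


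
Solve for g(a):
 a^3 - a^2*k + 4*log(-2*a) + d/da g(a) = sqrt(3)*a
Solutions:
 g(a) = C1 - a^4/4 + a^3*k/3 + sqrt(3)*a^2/2 - 4*a*log(-a) + 4*a*(1 - log(2))


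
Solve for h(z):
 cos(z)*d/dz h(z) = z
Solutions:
 h(z) = C1 + Integral(z/cos(z), z)


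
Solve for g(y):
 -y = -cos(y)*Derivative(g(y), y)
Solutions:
 g(y) = C1 + Integral(y/cos(y), y)


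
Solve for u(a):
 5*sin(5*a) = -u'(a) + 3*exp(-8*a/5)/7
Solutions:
 u(a) = C1 + cos(5*a) - 15*exp(-8*a/5)/56


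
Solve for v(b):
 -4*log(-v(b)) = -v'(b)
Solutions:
 -li(-v(b)) = C1 + 4*b


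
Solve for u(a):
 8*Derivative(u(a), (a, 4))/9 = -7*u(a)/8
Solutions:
 u(a) = (C1*sin(sqrt(3)*7^(1/4)*a/4) + C2*cos(sqrt(3)*7^(1/4)*a/4))*exp(-sqrt(3)*7^(1/4)*a/4) + (C3*sin(sqrt(3)*7^(1/4)*a/4) + C4*cos(sqrt(3)*7^(1/4)*a/4))*exp(sqrt(3)*7^(1/4)*a/4)


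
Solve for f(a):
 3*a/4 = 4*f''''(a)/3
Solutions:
 f(a) = C1 + C2*a + C3*a^2 + C4*a^3 + 3*a^5/640


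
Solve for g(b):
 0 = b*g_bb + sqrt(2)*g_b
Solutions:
 g(b) = C1 + C2*b^(1 - sqrt(2))


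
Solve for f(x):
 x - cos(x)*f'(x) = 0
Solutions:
 f(x) = C1 + Integral(x/cos(x), x)


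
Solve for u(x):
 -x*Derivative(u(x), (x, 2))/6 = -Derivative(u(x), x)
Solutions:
 u(x) = C1 + C2*x^7


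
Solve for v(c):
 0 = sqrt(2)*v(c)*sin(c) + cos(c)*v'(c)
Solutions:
 v(c) = C1*cos(c)^(sqrt(2))


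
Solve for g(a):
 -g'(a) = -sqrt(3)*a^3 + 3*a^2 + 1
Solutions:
 g(a) = C1 + sqrt(3)*a^4/4 - a^3 - a


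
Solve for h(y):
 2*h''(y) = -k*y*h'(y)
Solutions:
 h(y) = Piecewise((-sqrt(pi)*C1*erf(sqrt(k)*y/2)/sqrt(k) - C2, (k > 0) | (k < 0)), (-C1*y - C2, True))


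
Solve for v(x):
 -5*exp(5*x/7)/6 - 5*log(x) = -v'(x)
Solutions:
 v(x) = C1 + 5*x*log(x) - 5*x + 7*exp(5*x/7)/6


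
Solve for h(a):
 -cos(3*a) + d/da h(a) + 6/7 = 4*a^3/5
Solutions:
 h(a) = C1 + a^4/5 - 6*a/7 + sin(3*a)/3


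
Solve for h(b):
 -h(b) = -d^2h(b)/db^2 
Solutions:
 h(b) = C1*exp(-b) + C2*exp(b)


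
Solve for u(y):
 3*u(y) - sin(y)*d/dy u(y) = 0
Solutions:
 u(y) = C1*(cos(y) - 1)^(3/2)/(cos(y) + 1)^(3/2)


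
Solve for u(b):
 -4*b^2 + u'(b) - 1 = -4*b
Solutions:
 u(b) = C1 + 4*b^3/3 - 2*b^2 + b


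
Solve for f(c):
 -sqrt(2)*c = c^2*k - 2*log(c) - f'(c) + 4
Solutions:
 f(c) = C1 + c^3*k/3 + sqrt(2)*c^2/2 - 2*c*log(c) + 6*c


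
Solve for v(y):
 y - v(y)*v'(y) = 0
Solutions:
 v(y) = -sqrt(C1 + y^2)
 v(y) = sqrt(C1 + y^2)


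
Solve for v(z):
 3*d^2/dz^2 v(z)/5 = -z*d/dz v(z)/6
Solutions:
 v(z) = C1 + C2*erf(sqrt(5)*z/6)


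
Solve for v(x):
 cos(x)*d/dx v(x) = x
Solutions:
 v(x) = C1 + Integral(x/cos(x), x)


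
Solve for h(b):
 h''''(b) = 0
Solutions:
 h(b) = C1 + C2*b + C3*b^2 + C4*b^3


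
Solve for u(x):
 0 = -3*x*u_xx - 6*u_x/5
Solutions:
 u(x) = C1 + C2*x^(3/5)


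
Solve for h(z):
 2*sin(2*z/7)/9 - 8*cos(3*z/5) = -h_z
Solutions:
 h(z) = C1 + 40*sin(3*z/5)/3 + 7*cos(2*z/7)/9


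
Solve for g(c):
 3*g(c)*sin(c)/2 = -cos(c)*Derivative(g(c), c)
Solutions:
 g(c) = C1*cos(c)^(3/2)


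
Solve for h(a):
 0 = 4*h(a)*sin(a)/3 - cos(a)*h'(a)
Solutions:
 h(a) = C1/cos(a)^(4/3)


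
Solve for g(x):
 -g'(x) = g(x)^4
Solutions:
 g(x) = (-3^(2/3) - 3*3^(1/6)*I)*(1/(C1 + x))^(1/3)/6
 g(x) = (-3^(2/3) + 3*3^(1/6)*I)*(1/(C1 + x))^(1/3)/6
 g(x) = (1/(C1 + 3*x))^(1/3)


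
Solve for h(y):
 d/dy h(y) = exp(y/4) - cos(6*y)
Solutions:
 h(y) = C1 + 4*exp(y/4) - sin(6*y)/6


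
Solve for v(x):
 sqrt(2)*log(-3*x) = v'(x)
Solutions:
 v(x) = C1 + sqrt(2)*x*log(-x) + sqrt(2)*x*(-1 + log(3))


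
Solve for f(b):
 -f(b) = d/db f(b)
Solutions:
 f(b) = C1*exp(-b)


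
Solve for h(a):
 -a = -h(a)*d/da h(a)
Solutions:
 h(a) = -sqrt(C1 + a^2)
 h(a) = sqrt(C1 + a^2)


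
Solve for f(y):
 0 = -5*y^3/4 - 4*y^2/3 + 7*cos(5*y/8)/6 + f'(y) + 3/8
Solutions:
 f(y) = C1 + 5*y^4/16 + 4*y^3/9 - 3*y/8 - 28*sin(5*y/8)/15


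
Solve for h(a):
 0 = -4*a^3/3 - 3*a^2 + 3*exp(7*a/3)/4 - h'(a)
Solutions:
 h(a) = C1 - a^4/3 - a^3 + 9*exp(7*a/3)/28


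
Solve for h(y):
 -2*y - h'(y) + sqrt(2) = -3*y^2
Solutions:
 h(y) = C1 + y^3 - y^2 + sqrt(2)*y


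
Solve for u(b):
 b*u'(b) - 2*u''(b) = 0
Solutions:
 u(b) = C1 + C2*erfi(b/2)


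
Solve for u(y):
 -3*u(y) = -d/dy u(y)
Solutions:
 u(y) = C1*exp(3*y)


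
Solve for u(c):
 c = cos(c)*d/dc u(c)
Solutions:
 u(c) = C1 + Integral(c/cos(c), c)


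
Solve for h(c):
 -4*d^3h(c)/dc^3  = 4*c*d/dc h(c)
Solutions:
 h(c) = C1 + Integral(C2*airyai(-c) + C3*airybi(-c), c)


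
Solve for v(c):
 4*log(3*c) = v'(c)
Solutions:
 v(c) = C1 + 4*c*log(c) - 4*c + c*log(81)


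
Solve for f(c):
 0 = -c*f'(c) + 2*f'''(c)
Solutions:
 f(c) = C1 + Integral(C2*airyai(2^(2/3)*c/2) + C3*airybi(2^(2/3)*c/2), c)


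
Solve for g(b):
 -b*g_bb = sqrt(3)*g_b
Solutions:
 g(b) = C1 + C2*b^(1 - sqrt(3))


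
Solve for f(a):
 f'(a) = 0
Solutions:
 f(a) = C1


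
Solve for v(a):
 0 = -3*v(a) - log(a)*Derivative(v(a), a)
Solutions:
 v(a) = C1*exp(-3*li(a))


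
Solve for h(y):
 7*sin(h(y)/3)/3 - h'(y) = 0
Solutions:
 -7*y/3 + 3*log(cos(h(y)/3) - 1)/2 - 3*log(cos(h(y)/3) + 1)/2 = C1


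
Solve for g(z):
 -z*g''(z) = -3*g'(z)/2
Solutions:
 g(z) = C1 + C2*z^(5/2)


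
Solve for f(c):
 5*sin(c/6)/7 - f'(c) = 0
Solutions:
 f(c) = C1 - 30*cos(c/6)/7


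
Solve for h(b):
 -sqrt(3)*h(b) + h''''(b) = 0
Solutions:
 h(b) = C1*exp(-3^(1/8)*b) + C2*exp(3^(1/8)*b) + C3*sin(3^(1/8)*b) + C4*cos(3^(1/8)*b)


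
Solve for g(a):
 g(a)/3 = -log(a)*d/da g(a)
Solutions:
 g(a) = C1*exp(-li(a)/3)


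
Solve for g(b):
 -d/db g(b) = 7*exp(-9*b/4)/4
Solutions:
 g(b) = C1 + 7*exp(-9*b/4)/9


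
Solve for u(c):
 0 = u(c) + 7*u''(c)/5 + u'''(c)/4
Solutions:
 u(c) = C1*exp(c*(-56 + 392*2^(2/3)/(15*sqrt(379905) + 14351)^(1/3) + 2^(1/3)*(15*sqrt(379905) + 14351)^(1/3))/30)*sin(2^(1/3)*sqrt(3)*c*(-(15*sqrt(379905) + 14351)^(1/3) + 392*2^(1/3)/(15*sqrt(379905) + 14351)^(1/3))/30) + C2*exp(c*(-56 + 392*2^(2/3)/(15*sqrt(379905) + 14351)^(1/3) + 2^(1/3)*(15*sqrt(379905) + 14351)^(1/3))/30)*cos(2^(1/3)*sqrt(3)*c*(-(15*sqrt(379905) + 14351)^(1/3) + 392*2^(1/3)/(15*sqrt(379905) + 14351)^(1/3))/30) + C3*exp(-c*(392*2^(2/3)/(15*sqrt(379905) + 14351)^(1/3) + 28 + 2^(1/3)*(15*sqrt(379905) + 14351)^(1/3))/15)


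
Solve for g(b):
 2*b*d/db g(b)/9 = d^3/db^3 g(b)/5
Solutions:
 g(b) = C1 + Integral(C2*airyai(30^(1/3)*b/3) + C3*airybi(30^(1/3)*b/3), b)


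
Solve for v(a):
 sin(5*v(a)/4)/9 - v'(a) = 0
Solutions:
 -a/9 + 2*log(cos(5*v(a)/4) - 1)/5 - 2*log(cos(5*v(a)/4) + 1)/5 = C1


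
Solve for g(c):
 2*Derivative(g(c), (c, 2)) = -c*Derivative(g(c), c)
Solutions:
 g(c) = C1 + C2*erf(c/2)


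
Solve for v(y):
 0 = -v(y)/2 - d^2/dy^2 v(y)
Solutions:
 v(y) = C1*sin(sqrt(2)*y/2) + C2*cos(sqrt(2)*y/2)


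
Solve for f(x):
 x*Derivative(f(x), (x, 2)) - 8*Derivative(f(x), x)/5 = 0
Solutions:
 f(x) = C1 + C2*x^(13/5)


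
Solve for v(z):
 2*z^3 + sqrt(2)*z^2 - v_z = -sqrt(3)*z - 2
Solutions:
 v(z) = C1 + z^4/2 + sqrt(2)*z^3/3 + sqrt(3)*z^2/2 + 2*z


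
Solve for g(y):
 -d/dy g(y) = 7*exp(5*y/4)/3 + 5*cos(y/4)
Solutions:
 g(y) = C1 - 28*exp(5*y/4)/15 - 20*sin(y/4)


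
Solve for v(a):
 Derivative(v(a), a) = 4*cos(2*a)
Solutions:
 v(a) = C1 + 2*sin(2*a)


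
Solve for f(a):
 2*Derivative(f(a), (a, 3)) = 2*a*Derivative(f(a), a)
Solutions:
 f(a) = C1 + Integral(C2*airyai(a) + C3*airybi(a), a)


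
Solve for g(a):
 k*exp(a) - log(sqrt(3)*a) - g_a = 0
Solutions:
 g(a) = C1 - a*log(a) + a*(1 - log(3)/2) + k*exp(a)


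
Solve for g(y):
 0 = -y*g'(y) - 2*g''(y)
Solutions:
 g(y) = C1 + C2*erf(y/2)


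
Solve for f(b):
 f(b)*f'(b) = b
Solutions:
 f(b) = -sqrt(C1 + b^2)
 f(b) = sqrt(C1 + b^2)


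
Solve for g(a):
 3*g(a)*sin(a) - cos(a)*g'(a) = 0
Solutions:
 g(a) = C1/cos(a)^3


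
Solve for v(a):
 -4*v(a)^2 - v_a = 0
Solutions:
 v(a) = 1/(C1 + 4*a)


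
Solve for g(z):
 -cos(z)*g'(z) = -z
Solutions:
 g(z) = C1 + Integral(z/cos(z), z)


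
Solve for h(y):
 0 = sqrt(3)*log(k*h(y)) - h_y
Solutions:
 li(k*h(y))/k = C1 + sqrt(3)*y


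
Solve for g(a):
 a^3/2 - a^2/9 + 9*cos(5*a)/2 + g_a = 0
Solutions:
 g(a) = C1 - a^4/8 + a^3/27 - 9*sin(5*a)/10


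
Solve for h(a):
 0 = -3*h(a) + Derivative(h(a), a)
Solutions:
 h(a) = C1*exp(3*a)


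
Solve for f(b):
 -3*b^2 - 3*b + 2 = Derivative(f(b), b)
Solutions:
 f(b) = C1 - b^3 - 3*b^2/2 + 2*b


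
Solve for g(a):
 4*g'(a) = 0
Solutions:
 g(a) = C1


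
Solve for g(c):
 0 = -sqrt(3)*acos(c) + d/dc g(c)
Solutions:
 g(c) = C1 + sqrt(3)*(c*acos(c) - sqrt(1 - c^2))


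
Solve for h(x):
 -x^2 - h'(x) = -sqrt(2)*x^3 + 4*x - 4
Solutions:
 h(x) = C1 + sqrt(2)*x^4/4 - x^3/3 - 2*x^2 + 4*x


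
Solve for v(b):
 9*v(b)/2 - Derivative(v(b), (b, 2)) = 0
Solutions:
 v(b) = C1*exp(-3*sqrt(2)*b/2) + C2*exp(3*sqrt(2)*b/2)


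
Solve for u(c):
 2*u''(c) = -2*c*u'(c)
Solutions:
 u(c) = C1 + C2*erf(sqrt(2)*c/2)


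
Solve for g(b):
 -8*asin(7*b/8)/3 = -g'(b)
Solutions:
 g(b) = C1 + 8*b*asin(7*b/8)/3 + 8*sqrt(64 - 49*b^2)/21


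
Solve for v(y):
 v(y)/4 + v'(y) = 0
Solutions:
 v(y) = C1*exp(-y/4)


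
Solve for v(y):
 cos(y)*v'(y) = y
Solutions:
 v(y) = C1 + Integral(y/cos(y), y)


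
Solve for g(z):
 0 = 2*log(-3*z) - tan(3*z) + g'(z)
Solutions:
 g(z) = C1 - 2*z*log(-z) - 2*z*log(3) + 2*z - log(cos(3*z))/3


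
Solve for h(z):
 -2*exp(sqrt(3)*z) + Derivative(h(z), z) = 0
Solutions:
 h(z) = C1 + 2*sqrt(3)*exp(sqrt(3)*z)/3


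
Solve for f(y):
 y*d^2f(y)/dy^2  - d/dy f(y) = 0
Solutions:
 f(y) = C1 + C2*y^2


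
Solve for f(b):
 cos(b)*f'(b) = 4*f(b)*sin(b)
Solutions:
 f(b) = C1/cos(b)^4


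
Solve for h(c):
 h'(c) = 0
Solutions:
 h(c) = C1


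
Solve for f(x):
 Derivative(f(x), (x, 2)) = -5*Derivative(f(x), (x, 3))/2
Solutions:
 f(x) = C1 + C2*x + C3*exp(-2*x/5)


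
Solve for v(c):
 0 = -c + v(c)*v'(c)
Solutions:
 v(c) = -sqrt(C1 + c^2)
 v(c) = sqrt(C1 + c^2)


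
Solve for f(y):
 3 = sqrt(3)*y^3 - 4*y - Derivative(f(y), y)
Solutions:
 f(y) = C1 + sqrt(3)*y^4/4 - 2*y^2 - 3*y


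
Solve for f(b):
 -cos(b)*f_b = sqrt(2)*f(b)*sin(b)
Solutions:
 f(b) = C1*cos(b)^(sqrt(2))


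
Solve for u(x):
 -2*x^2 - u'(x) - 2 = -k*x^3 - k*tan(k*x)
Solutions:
 u(x) = C1 + k*x^4/4 + k*Piecewise((-log(cos(k*x))/k, Ne(k, 0)), (0, True)) - 2*x^3/3 - 2*x


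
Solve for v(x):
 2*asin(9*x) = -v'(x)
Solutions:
 v(x) = C1 - 2*x*asin(9*x) - 2*sqrt(1 - 81*x^2)/9


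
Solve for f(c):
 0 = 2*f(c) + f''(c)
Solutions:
 f(c) = C1*sin(sqrt(2)*c) + C2*cos(sqrt(2)*c)


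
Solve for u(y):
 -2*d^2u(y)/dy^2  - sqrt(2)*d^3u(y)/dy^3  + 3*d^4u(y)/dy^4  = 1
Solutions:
 u(y) = C1 + C2*y + C3*exp(y*(sqrt(2) + sqrt(26))/6) + C4*exp(y*(-sqrt(26) + sqrt(2))/6) - y^2/4


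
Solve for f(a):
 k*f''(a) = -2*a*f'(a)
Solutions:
 f(a) = C1 + C2*sqrt(k)*erf(a*sqrt(1/k))


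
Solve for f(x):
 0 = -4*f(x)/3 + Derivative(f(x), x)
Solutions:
 f(x) = C1*exp(4*x/3)


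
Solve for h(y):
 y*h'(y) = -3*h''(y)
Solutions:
 h(y) = C1 + C2*erf(sqrt(6)*y/6)


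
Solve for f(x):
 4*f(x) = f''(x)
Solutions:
 f(x) = C1*exp(-2*x) + C2*exp(2*x)


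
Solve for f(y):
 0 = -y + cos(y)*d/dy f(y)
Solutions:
 f(y) = C1 + Integral(y/cos(y), y)


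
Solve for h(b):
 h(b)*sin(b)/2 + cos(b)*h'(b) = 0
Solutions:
 h(b) = C1*sqrt(cos(b))


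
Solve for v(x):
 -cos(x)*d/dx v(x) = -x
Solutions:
 v(x) = C1 + Integral(x/cos(x), x)


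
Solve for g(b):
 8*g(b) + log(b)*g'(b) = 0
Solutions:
 g(b) = C1*exp(-8*li(b))


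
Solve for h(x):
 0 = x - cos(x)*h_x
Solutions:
 h(x) = C1 + Integral(x/cos(x), x)


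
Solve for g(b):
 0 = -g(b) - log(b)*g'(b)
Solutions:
 g(b) = C1*exp(-li(b))


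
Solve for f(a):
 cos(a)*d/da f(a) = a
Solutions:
 f(a) = C1 + Integral(a/cos(a), a)


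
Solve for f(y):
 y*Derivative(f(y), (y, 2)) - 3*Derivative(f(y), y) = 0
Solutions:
 f(y) = C1 + C2*y^4


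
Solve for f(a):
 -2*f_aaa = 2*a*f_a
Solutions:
 f(a) = C1 + Integral(C2*airyai(-a) + C3*airybi(-a), a)


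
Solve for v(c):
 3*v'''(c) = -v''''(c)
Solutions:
 v(c) = C1 + C2*c + C3*c^2 + C4*exp(-3*c)


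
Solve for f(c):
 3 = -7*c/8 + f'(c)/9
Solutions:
 f(c) = C1 + 63*c^2/16 + 27*c


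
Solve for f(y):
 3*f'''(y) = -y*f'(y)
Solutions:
 f(y) = C1 + Integral(C2*airyai(-3^(2/3)*y/3) + C3*airybi(-3^(2/3)*y/3), y)


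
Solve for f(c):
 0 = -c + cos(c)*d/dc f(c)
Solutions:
 f(c) = C1 + Integral(c/cos(c), c)


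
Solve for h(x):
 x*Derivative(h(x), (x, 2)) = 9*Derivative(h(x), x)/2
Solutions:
 h(x) = C1 + C2*x^(11/2)


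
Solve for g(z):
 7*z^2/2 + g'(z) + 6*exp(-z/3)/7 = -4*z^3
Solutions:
 g(z) = C1 - z^4 - 7*z^3/6 + 18*exp(-z/3)/7


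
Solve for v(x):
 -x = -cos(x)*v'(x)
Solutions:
 v(x) = C1 + Integral(x/cos(x), x)


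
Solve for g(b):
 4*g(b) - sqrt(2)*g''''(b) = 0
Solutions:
 g(b) = C1*exp(-2^(3/8)*b) + C2*exp(2^(3/8)*b) + C3*sin(2^(3/8)*b) + C4*cos(2^(3/8)*b)


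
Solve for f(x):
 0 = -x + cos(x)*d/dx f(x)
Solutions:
 f(x) = C1 + Integral(x/cos(x), x)


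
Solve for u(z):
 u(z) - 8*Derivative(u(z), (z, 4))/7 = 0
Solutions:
 u(z) = C1*exp(-14^(1/4)*z/2) + C2*exp(14^(1/4)*z/2) + C3*sin(14^(1/4)*z/2) + C4*cos(14^(1/4)*z/2)


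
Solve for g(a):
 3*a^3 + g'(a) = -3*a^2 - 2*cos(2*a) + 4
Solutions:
 g(a) = C1 - 3*a^4/4 - a^3 + 4*a - sin(2*a)


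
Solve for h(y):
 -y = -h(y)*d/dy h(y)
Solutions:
 h(y) = -sqrt(C1 + y^2)
 h(y) = sqrt(C1 + y^2)


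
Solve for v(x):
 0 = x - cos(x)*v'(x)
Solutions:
 v(x) = C1 + Integral(x/cos(x), x)


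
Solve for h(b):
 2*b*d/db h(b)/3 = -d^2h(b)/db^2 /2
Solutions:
 h(b) = C1 + C2*erf(sqrt(6)*b/3)


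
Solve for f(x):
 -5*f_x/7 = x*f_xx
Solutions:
 f(x) = C1 + C2*x^(2/7)


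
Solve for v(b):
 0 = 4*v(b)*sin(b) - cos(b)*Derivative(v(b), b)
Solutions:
 v(b) = C1/cos(b)^4


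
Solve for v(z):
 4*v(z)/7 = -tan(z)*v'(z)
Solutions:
 v(z) = C1/sin(z)^(4/7)


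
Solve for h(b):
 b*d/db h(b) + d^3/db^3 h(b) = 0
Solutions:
 h(b) = C1 + Integral(C2*airyai(-b) + C3*airybi(-b), b)


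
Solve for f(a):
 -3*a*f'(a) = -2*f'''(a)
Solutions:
 f(a) = C1 + Integral(C2*airyai(2^(2/3)*3^(1/3)*a/2) + C3*airybi(2^(2/3)*3^(1/3)*a/2), a)


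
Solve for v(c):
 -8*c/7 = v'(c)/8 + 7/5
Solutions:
 v(c) = C1 - 32*c^2/7 - 56*c/5


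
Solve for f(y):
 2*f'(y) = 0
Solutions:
 f(y) = C1


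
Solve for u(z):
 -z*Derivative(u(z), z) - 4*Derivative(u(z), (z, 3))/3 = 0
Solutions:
 u(z) = C1 + Integral(C2*airyai(-6^(1/3)*z/2) + C3*airybi(-6^(1/3)*z/2), z)


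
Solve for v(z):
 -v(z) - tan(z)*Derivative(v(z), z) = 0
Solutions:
 v(z) = C1/sin(z)


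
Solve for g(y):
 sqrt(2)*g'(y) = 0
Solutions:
 g(y) = C1


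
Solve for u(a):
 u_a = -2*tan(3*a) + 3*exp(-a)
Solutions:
 u(a) = C1 - log(tan(3*a)^2 + 1)/3 - 3*exp(-a)


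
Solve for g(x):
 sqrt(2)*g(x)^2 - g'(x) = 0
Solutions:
 g(x) = -1/(C1 + sqrt(2)*x)


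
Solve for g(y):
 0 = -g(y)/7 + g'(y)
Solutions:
 g(y) = C1*exp(y/7)


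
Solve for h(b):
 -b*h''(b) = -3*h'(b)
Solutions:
 h(b) = C1 + C2*b^4


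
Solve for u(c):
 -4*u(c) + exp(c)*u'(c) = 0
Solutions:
 u(c) = C1*exp(-4*exp(-c))


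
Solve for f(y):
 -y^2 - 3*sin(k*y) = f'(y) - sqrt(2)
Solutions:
 f(y) = C1 - y^3/3 + sqrt(2)*y + 3*cos(k*y)/k


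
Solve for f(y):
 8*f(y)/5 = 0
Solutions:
 f(y) = 0


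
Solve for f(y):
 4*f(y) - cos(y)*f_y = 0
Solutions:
 f(y) = C1*(sin(y)^2 + 2*sin(y) + 1)/(sin(y)^2 - 2*sin(y) + 1)


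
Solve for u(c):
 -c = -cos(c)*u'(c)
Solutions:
 u(c) = C1 + Integral(c/cos(c), c)


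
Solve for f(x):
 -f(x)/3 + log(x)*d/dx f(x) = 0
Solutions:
 f(x) = C1*exp(li(x)/3)


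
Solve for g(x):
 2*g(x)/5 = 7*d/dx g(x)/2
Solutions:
 g(x) = C1*exp(4*x/35)


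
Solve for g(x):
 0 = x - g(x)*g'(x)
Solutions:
 g(x) = -sqrt(C1 + x^2)
 g(x) = sqrt(C1 + x^2)


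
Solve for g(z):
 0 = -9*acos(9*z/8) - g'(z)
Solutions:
 g(z) = C1 - 9*z*acos(9*z/8) + sqrt(64 - 81*z^2)


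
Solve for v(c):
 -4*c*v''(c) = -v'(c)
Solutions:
 v(c) = C1 + C2*c^(5/4)


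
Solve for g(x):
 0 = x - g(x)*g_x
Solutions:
 g(x) = -sqrt(C1 + x^2)
 g(x) = sqrt(C1 + x^2)


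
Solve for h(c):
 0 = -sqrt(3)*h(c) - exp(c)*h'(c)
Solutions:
 h(c) = C1*exp(sqrt(3)*exp(-c))


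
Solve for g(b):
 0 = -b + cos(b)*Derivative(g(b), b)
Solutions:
 g(b) = C1 + Integral(b/cos(b), b)


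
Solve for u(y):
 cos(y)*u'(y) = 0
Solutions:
 u(y) = C1


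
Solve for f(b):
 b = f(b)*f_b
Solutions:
 f(b) = -sqrt(C1 + b^2)
 f(b) = sqrt(C1 + b^2)


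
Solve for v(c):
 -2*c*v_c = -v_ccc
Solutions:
 v(c) = C1 + Integral(C2*airyai(2^(1/3)*c) + C3*airybi(2^(1/3)*c), c)


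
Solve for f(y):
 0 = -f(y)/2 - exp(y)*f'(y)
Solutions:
 f(y) = C1*exp(exp(-y)/2)


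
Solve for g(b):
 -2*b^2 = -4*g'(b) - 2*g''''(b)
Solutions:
 g(b) = C1 + C4*exp(-2^(1/3)*b) + b^3/6 + (C2*sin(2^(1/3)*sqrt(3)*b/2) + C3*cos(2^(1/3)*sqrt(3)*b/2))*exp(2^(1/3)*b/2)


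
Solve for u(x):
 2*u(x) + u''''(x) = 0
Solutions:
 u(x) = (C1*sin(2^(3/4)*x/2) + C2*cos(2^(3/4)*x/2))*exp(-2^(3/4)*x/2) + (C3*sin(2^(3/4)*x/2) + C4*cos(2^(3/4)*x/2))*exp(2^(3/4)*x/2)


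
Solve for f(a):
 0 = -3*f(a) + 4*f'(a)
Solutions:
 f(a) = C1*exp(3*a/4)


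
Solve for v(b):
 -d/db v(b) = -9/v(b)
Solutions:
 v(b) = -sqrt(C1 + 18*b)
 v(b) = sqrt(C1 + 18*b)


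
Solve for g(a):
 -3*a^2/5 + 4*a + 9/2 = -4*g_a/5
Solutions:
 g(a) = C1 + a^3/4 - 5*a^2/2 - 45*a/8


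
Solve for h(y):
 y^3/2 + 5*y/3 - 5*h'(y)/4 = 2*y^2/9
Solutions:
 h(y) = C1 + y^4/10 - 8*y^3/135 + 2*y^2/3


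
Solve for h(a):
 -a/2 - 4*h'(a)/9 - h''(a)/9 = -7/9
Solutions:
 h(a) = C1 + C2*exp(-4*a) - 9*a^2/16 + 65*a/32


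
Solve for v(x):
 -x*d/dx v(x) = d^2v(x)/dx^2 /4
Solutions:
 v(x) = C1 + C2*erf(sqrt(2)*x)


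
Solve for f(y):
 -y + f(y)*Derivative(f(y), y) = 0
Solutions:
 f(y) = -sqrt(C1 + y^2)
 f(y) = sqrt(C1 + y^2)


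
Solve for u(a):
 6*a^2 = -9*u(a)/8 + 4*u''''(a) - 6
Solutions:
 u(a) = C1*exp(-2^(3/4)*sqrt(3)*a/4) + C2*exp(2^(3/4)*sqrt(3)*a/4) + C3*sin(2^(3/4)*sqrt(3)*a/4) + C4*cos(2^(3/4)*sqrt(3)*a/4) - 16*a^2/3 - 16/3


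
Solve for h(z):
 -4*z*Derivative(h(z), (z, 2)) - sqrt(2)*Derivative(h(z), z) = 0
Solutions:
 h(z) = C1 + C2*z^(1 - sqrt(2)/4)


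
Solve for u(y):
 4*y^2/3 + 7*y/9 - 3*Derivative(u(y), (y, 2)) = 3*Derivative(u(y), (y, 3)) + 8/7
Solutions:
 u(y) = C1 + C2*y + C3*exp(-y) + y^4/27 - 17*y^3/162 + 47*y^2/378


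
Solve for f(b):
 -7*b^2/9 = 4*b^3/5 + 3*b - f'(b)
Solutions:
 f(b) = C1 + b^4/5 + 7*b^3/27 + 3*b^2/2


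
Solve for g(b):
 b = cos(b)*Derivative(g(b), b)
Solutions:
 g(b) = C1 + Integral(b/cos(b), b)


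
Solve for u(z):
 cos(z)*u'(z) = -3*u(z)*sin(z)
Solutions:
 u(z) = C1*cos(z)^3


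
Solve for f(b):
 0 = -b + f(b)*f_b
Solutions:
 f(b) = -sqrt(C1 + b^2)
 f(b) = sqrt(C1 + b^2)


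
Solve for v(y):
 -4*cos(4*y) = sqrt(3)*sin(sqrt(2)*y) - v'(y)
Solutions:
 v(y) = C1 + sin(4*y) - sqrt(6)*cos(sqrt(2)*y)/2


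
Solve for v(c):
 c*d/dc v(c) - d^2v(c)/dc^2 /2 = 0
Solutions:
 v(c) = C1 + C2*erfi(c)


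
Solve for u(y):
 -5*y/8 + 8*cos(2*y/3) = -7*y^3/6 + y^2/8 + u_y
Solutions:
 u(y) = C1 + 7*y^4/24 - y^3/24 - 5*y^2/16 + 12*sin(2*y/3)


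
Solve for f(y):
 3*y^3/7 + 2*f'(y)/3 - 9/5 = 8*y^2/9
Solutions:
 f(y) = C1 - 9*y^4/56 + 4*y^3/9 + 27*y/10


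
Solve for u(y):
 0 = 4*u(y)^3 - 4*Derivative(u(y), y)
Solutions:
 u(y) = -sqrt(2)*sqrt(-1/(C1 + y))/2
 u(y) = sqrt(2)*sqrt(-1/(C1 + y))/2


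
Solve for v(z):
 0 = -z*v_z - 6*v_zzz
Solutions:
 v(z) = C1 + Integral(C2*airyai(-6^(2/3)*z/6) + C3*airybi(-6^(2/3)*z/6), z)


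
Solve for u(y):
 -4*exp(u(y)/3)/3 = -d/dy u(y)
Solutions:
 u(y) = 3*log(-1/(C1 + 4*y)) + 6*log(3)


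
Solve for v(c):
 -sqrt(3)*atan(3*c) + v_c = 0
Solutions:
 v(c) = C1 + sqrt(3)*(c*atan(3*c) - log(9*c^2 + 1)/6)


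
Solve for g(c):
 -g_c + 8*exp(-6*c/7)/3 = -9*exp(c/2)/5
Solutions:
 g(c) = C1 + 18*exp(c/2)/5 - 28*exp(-6*c/7)/9


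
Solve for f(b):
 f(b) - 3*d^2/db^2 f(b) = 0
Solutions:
 f(b) = C1*exp(-sqrt(3)*b/3) + C2*exp(sqrt(3)*b/3)


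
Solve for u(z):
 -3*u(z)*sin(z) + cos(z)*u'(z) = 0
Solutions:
 u(z) = C1/cos(z)^3


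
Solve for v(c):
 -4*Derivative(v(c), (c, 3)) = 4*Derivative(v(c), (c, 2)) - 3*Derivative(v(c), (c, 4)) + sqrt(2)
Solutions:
 v(c) = C1 + C2*c + C3*exp(-2*c/3) + C4*exp(2*c) - sqrt(2)*c^2/8


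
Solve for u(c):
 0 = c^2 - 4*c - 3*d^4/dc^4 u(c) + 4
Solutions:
 u(c) = C1 + C2*c + C3*c^2 + C4*c^3 + c^6/1080 - c^5/90 + c^4/18


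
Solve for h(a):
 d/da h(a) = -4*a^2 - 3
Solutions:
 h(a) = C1 - 4*a^3/3 - 3*a


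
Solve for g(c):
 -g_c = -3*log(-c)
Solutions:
 g(c) = C1 + 3*c*log(-c) - 3*c


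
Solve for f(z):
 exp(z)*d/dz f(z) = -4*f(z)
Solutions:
 f(z) = C1*exp(4*exp(-z))


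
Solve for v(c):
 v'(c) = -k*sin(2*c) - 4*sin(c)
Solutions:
 v(c) = C1 - k*sin(c)^2 + 4*cos(c)


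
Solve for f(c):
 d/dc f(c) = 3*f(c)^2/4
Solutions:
 f(c) = -4/(C1 + 3*c)


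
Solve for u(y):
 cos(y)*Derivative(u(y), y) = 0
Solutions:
 u(y) = C1


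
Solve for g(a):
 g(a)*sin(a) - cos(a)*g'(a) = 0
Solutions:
 g(a) = C1/cos(a)


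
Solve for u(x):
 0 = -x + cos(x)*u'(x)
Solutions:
 u(x) = C1 + Integral(x/cos(x), x)


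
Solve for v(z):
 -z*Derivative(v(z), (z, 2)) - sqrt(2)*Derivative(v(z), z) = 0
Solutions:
 v(z) = C1 + C2*z^(1 - sqrt(2))


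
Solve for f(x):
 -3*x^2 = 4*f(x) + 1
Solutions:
 f(x) = -3*x^2/4 - 1/4


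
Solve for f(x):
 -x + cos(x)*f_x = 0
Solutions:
 f(x) = C1 + Integral(x/cos(x), x)


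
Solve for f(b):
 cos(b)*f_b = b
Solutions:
 f(b) = C1 + Integral(b/cos(b), b)


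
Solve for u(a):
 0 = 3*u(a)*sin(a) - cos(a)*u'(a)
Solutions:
 u(a) = C1/cos(a)^3


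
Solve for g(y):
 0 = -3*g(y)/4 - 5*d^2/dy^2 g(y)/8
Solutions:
 g(y) = C1*sin(sqrt(30)*y/5) + C2*cos(sqrt(30)*y/5)


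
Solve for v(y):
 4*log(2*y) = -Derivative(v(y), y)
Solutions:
 v(y) = C1 - 4*y*log(y) - y*log(16) + 4*y


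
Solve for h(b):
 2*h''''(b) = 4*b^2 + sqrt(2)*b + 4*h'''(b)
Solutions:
 h(b) = C1 + C2*b + C3*b^2 + C4*exp(2*b) - b^5/60 + b^4*(-4 - sqrt(2))/96 + b^3*(-4 - sqrt(2))/48


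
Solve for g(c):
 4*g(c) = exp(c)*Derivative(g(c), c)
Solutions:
 g(c) = C1*exp(-4*exp(-c))


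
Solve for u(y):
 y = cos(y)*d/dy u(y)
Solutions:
 u(y) = C1 + Integral(y/cos(y), y)


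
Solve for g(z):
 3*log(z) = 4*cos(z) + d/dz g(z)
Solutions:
 g(z) = C1 + 3*z*log(z) - 3*z - 4*sin(z)


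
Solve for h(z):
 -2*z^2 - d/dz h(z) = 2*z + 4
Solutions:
 h(z) = C1 - 2*z^3/3 - z^2 - 4*z


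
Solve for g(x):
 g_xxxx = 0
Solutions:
 g(x) = C1 + C2*x + C3*x^2 + C4*x^3


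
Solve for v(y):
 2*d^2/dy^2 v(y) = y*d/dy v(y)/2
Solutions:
 v(y) = C1 + C2*erfi(sqrt(2)*y/4)


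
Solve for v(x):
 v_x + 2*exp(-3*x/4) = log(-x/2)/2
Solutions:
 v(x) = C1 + x*log(-x)/2 + x*(-1 - log(2))/2 + 8*exp(-3*x/4)/3


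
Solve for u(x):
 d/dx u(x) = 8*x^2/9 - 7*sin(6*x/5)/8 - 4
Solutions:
 u(x) = C1 + 8*x^3/27 - 4*x + 35*cos(6*x/5)/48


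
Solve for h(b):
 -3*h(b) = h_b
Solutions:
 h(b) = C1*exp(-3*b)


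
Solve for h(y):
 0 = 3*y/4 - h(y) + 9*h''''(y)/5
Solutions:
 h(y) = C1*exp(-sqrt(3)*5^(1/4)*y/3) + C2*exp(sqrt(3)*5^(1/4)*y/3) + C3*sin(sqrt(3)*5^(1/4)*y/3) + C4*cos(sqrt(3)*5^(1/4)*y/3) + 3*y/4


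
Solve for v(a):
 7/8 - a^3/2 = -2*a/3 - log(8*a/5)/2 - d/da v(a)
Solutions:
 v(a) = C1 + a^4/8 - a^2/3 - a*log(a)/2 - 3*a*log(2)/2 - 3*a/8 + a*log(5)/2


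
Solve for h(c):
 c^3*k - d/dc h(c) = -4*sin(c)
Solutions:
 h(c) = C1 + c^4*k/4 - 4*cos(c)


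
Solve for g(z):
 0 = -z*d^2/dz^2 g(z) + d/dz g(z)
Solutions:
 g(z) = C1 + C2*z^2


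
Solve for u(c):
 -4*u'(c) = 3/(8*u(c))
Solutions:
 u(c) = -sqrt(C1 - 3*c)/4
 u(c) = sqrt(C1 - 3*c)/4


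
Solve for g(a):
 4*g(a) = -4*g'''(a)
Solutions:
 g(a) = C3*exp(-a) + (C1*sin(sqrt(3)*a/2) + C2*cos(sqrt(3)*a/2))*exp(a/2)


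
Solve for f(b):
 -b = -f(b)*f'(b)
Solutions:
 f(b) = -sqrt(C1 + b^2)
 f(b) = sqrt(C1 + b^2)


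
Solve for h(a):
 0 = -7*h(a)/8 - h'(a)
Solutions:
 h(a) = C1*exp(-7*a/8)


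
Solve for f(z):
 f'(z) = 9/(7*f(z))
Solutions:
 f(z) = -sqrt(C1 + 126*z)/7
 f(z) = sqrt(C1 + 126*z)/7


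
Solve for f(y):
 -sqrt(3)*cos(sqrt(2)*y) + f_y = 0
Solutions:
 f(y) = C1 + sqrt(6)*sin(sqrt(2)*y)/2


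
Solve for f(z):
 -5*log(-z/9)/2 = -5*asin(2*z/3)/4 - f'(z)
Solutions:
 f(z) = C1 + 5*z*log(-z)/2 - 5*z*asin(2*z/3)/4 - 5*z*log(3) - 5*z/2 - 5*sqrt(9 - 4*z^2)/8


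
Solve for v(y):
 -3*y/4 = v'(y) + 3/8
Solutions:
 v(y) = C1 - 3*y^2/8 - 3*y/8


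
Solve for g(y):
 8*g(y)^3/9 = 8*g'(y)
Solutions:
 g(y) = -3*sqrt(2)*sqrt(-1/(C1 + y))/2
 g(y) = 3*sqrt(2)*sqrt(-1/(C1 + y))/2


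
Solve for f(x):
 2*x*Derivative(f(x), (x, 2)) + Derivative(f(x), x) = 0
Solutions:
 f(x) = C1 + C2*sqrt(x)


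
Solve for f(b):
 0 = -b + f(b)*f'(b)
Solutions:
 f(b) = -sqrt(C1 + b^2)
 f(b) = sqrt(C1 + b^2)


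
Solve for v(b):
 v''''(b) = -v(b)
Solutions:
 v(b) = (C1*sin(sqrt(2)*b/2) + C2*cos(sqrt(2)*b/2))*exp(-sqrt(2)*b/2) + (C3*sin(sqrt(2)*b/2) + C4*cos(sqrt(2)*b/2))*exp(sqrt(2)*b/2)


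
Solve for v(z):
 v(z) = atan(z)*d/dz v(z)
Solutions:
 v(z) = C1*exp(Integral(1/atan(z), z))


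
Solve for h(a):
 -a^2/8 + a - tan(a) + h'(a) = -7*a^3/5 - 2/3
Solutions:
 h(a) = C1 - 7*a^4/20 + a^3/24 - a^2/2 - 2*a/3 - log(cos(a))


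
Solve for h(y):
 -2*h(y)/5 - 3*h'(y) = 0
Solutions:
 h(y) = C1*exp(-2*y/15)


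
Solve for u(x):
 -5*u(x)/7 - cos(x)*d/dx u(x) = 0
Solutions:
 u(x) = C1*(sin(x) - 1)^(5/14)/(sin(x) + 1)^(5/14)


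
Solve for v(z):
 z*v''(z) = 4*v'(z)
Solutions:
 v(z) = C1 + C2*z^5


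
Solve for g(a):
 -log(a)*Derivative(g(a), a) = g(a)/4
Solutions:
 g(a) = C1*exp(-li(a)/4)


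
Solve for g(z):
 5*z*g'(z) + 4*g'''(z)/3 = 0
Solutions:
 g(z) = C1 + Integral(C2*airyai(-30^(1/3)*z/2) + C3*airybi(-30^(1/3)*z/2), z)


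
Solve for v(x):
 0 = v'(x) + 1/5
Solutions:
 v(x) = C1 - x/5


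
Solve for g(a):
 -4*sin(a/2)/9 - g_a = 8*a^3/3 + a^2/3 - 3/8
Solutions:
 g(a) = C1 - 2*a^4/3 - a^3/9 + 3*a/8 + 8*cos(a/2)/9


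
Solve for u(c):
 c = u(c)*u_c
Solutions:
 u(c) = -sqrt(C1 + c^2)
 u(c) = sqrt(C1 + c^2)


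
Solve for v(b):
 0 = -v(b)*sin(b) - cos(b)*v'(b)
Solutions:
 v(b) = C1*cos(b)


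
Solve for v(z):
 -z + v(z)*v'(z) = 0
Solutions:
 v(z) = -sqrt(C1 + z^2)
 v(z) = sqrt(C1 + z^2)


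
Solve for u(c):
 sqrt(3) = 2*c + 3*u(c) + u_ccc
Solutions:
 u(c) = C3*exp(-3^(1/3)*c) - 2*c/3 + (C1*sin(3^(5/6)*c/2) + C2*cos(3^(5/6)*c/2))*exp(3^(1/3)*c/2) + sqrt(3)/3


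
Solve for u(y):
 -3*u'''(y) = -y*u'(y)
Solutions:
 u(y) = C1 + Integral(C2*airyai(3^(2/3)*y/3) + C3*airybi(3^(2/3)*y/3), y)


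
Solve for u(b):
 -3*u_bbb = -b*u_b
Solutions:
 u(b) = C1 + Integral(C2*airyai(3^(2/3)*b/3) + C3*airybi(3^(2/3)*b/3), b)


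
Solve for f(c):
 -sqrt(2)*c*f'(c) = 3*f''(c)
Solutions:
 f(c) = C1 + C2*erf(2^(3/4)*sqrt(3)*c/6)


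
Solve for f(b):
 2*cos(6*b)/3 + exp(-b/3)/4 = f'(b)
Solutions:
 f(b) = C1 + sin(6*b)/9 - 3*exp(-b/3)/4


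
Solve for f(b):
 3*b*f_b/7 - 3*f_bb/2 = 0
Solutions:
 f(b) = C1 + C2*erfi(sqrt(7)*b/7)


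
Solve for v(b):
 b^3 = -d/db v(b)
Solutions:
 v(b) = C1 - b^4/4


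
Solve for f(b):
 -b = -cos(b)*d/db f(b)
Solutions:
 f(b) = C1 + Integral(b/cos(b), b)


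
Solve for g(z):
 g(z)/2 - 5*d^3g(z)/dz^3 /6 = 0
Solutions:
 g(z) = C3*exp(3^(1/3)*5^(2/3)*z/5) + (C1*sin(3^(5/6)*5^(2/3)*z/10) + C2*cos(3^(5/6)*5^(2/3)*z/10))*exp(-3^(1/3)*5^(2/3)*z/10)


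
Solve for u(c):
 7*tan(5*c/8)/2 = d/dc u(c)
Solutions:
 u(c) = C1 - 28*log(cos(5*c/8))/5


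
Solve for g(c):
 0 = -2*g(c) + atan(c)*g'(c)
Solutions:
 g(c) = C1*exp(2*Integral(1/atan(c), c))


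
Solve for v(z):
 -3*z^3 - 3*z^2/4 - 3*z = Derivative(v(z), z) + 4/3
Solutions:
 v(z) = C1 - 3*z^4/4 - z^3/4 - 3*z^2/2 - 4*z/3


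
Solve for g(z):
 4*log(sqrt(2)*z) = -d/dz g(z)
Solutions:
 g(z) = C1 - 4*z*log(z) - z*log(4) + 4*z


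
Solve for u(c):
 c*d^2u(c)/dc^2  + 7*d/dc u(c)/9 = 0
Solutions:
 u(c) = C1 + C2*c^(2/9)


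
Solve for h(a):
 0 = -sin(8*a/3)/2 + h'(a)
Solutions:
 h(a) = C1 - 3*cos(8*a/3)/16


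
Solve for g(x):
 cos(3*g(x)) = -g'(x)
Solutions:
 g(x) = -asin((C1 + exp(6*x))/(C1 - exp(6*x)))/3 + pi/3
 g(x) = asin((C1 + exp(6*x))/(C1 - exp(6*x)))/3


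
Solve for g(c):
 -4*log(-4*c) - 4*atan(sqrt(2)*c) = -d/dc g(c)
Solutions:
 g(c) = C1 + 4*c*log(-c) + 4*c*atan(sqrt(2)*c) - 4*c + 8*c*log(2) - sqrt(2)*log(2*c^2 + 1)


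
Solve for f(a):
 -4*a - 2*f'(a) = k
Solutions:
 f(a) = C1 - a^2 - a*k/2


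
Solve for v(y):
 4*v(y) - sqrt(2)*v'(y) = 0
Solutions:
 v(y) = C1*exp(2*sqrt(2)*y)


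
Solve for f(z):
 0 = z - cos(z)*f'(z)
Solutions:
 f(z) = C1 + Integral(z/cos(z), z)


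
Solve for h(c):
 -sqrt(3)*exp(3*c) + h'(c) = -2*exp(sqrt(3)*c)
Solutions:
 h(c) = C1 + sqrt(3)*exp(3*c)/3 - 2*sqrt(3)*exp(sqrt(3)*c)/3


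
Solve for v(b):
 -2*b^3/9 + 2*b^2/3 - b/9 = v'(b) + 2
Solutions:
 v(b) = C1 - b^4/18 + 2*b^3/9 - b^2/18 - 2*b


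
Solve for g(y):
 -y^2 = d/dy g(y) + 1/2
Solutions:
 g(y) = C1 - y^3/3 - y/2


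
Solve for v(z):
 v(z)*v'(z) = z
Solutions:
 v(z) = -sqrt(C1 + z^2)
 v(z) = sqrt(C1 + z^2)


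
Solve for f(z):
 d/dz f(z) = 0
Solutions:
 f(z) = C1


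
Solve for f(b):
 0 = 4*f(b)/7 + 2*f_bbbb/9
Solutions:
 f(b) = (C1*sin(14^(3/4)*sqrt(3)*b/14) + C2*cos(14^(3/4)*sqrt(3)*b/14))*exp(-14^(3/4)*sqrt(3)*b/14) + (C3*sin(14^(3/4)*sqrt(3)*b/14) + C4*cos(14^(3/4)*sqrt(3)*b/14))*exp(14^(3/4)*sqrt(3)*b/14)


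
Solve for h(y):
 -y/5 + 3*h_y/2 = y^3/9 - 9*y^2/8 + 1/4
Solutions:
 h(y) = C1 + y^4/54 - y^3/4 + y^2/15 + y/6


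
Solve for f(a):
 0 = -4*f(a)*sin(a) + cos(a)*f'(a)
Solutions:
 f(a) = C1/cos(a)^4


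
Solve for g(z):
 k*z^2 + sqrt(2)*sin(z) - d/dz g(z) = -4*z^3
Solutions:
 g(z) = C1 + k*z^3/3 + z^4 - sqrt(2)*cos(z)


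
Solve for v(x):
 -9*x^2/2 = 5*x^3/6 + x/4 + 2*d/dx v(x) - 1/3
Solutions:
 v(x) = C1 - 5*x^4/48 - 3*x^3/4 - x^2/16 + x/6


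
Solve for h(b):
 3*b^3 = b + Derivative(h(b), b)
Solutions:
 h(b) = C1 + 3*b^4/4 - b^2/2


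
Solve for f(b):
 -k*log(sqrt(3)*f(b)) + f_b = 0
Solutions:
 Integral(1/(2*log(_y) + log(3)), (_y, f(b))) = C1 + b*k/2


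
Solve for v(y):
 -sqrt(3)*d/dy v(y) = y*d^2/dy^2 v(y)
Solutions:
 v(y) = C1 + C2*y^(1 - sqrt(3))


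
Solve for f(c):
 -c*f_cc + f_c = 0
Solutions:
 f(c) = C1 + C2*c^2


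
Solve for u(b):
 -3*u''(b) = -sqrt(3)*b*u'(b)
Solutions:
 u(b) = C1 + C2*erfi(sqrt(2)*3^(3/4)*b/6)


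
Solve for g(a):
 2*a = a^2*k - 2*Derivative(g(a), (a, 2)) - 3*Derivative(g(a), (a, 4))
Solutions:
 g(a) = C1 + C2*a + C3*sin(sqrt(6)*a/3) + C4*cos(sqrt(6)*a/3) + a^4*k/24 - a^3/6 - 3*a^2*k/4


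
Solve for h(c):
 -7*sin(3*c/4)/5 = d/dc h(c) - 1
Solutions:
 h(c) = C1 + c + 28*cos(3*c/4)/15


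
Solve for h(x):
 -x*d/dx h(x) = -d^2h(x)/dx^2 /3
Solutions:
 h(x) = C1 + C2*erfi(sqrt(6)*x/2)


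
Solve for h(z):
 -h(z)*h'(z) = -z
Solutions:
 h(z) = -sqrt(C1 + z^2)
 h(z) = sqrt(C1 + z^2)


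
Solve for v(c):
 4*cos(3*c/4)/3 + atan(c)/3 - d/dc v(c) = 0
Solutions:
 v(c) = C1 + c*atan(c)/3 - log(c^2 + 1)/6 + 16*sin(3*c/4)/9


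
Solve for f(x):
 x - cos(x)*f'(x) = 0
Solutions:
 f(x) = C1 + Integral(x/cos(x), x)


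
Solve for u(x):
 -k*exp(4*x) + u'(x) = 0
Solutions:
 u(x) = C1 + k*exp(4*x)/4


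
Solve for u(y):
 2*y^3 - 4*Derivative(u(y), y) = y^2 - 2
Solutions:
 u(y) = C1 + y^4/8 - y^3/12 + y/2


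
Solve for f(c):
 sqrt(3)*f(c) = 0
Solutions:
 f(c) = 0


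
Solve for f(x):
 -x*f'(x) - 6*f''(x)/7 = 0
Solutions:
 f(x) = C1 + C2*erf(sqrt(21)*x/6)


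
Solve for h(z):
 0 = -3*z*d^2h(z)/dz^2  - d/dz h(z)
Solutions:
 h(z) = C1 + C2*z^(2/3)


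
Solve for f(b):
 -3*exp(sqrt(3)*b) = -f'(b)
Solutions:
 f(b) = C1 + sqrt(3)*exp(sqrt(3)*b)


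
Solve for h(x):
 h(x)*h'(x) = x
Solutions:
 h(x) = -sqrt(C1 + x^2)
 h(x) = sqrt(C1 + x^2)


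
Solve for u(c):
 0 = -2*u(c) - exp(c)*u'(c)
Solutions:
 u(c) = C1*exp(2*exp(-c))


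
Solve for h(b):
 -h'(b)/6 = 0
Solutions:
 h(b) = C1


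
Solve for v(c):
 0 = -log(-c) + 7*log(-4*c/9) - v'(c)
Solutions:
 v(c) = C1 + 6*c*log(-c) + 2*c*(-7*log(3) - 3 + 7*log(2))


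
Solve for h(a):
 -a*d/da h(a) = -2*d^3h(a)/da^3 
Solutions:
 h(a) = C1 + Integral(C2*airyai(2^(2/3)*a/2) + C3*airybi(2^(2/3)*a/2), a)


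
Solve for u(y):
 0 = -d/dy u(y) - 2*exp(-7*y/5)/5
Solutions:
 u(y) = C1 + 2*exp(-7*y/5)/7


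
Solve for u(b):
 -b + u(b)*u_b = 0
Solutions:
 u(b) = -sqrt(C1 + b^2)
 u(b) = sqrt(C1 + b^2)


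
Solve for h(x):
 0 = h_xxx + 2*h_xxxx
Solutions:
 h(x) = C1 + C2*x + C3*x^2 + C4*exp(-x/2)


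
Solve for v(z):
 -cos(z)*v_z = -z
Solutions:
 v(z) = C1 + Integral(z/cos(z), z)


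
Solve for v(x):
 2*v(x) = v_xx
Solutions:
 v(x) = C1*exp(-sqrt(2)*x) + C2*exp(sqrt(2)*x)


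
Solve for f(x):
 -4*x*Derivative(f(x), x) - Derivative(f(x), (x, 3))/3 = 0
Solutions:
 f(x) = C1 + Integral(C2*airyai(-12^(1/3)*x) + C3*airybi(-12^(1/3)*x), x)


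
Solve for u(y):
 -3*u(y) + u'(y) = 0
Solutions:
 u(y) = C1*exp(3*y)


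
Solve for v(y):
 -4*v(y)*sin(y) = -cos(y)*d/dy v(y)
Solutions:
 v(y) = C1/cos(y)^4


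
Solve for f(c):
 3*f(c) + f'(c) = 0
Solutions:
 f(c) = C1*exp(-3*c)


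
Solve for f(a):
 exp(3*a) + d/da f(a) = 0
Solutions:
 f(a) = C1 - exp(3*a)/3


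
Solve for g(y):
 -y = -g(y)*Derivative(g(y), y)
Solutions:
 g(y) = -sqrt(C1 + y^2)
 g(y) = sqrt(C1 + y^2)


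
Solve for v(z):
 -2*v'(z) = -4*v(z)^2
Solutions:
 v(z) = -1/(C1 + 2*z)


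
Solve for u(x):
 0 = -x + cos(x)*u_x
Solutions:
 u(x) = C1 + Integral(x/cos(x), x)


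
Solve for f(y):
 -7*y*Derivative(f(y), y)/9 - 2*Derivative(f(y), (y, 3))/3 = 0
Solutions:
 f(y) = C1 + Integral(C2*airyai(-6^(2/3)*7^(1/3)*y/6) + C3*airybi(-6^(2/3)*7^(1/3)*y/6), y)


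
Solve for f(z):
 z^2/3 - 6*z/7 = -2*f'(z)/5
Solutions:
 f(z) = C1 - 5*z^3/18 + 15*z^2/14


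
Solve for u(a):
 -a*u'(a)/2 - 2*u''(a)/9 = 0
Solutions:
 u(a) = C1 + C2*erf(3*sqrt(2)*a/4)


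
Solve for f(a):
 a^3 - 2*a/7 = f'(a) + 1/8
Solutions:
 f(a) = C1 + a^4/4 - a^2/7 - a/8


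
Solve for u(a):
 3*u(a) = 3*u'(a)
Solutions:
 u(a) = C1*exp(a)


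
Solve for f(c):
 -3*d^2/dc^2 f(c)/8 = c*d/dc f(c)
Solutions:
 f(c) = C1 + C2*erf(2*sqrt(3)*c/3)


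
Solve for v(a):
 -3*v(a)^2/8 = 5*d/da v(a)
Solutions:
 v(a) = 40/(C1 + 3*a)


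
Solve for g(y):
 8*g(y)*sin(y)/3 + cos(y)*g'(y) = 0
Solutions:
 g(y) = C1*cos(y)^(8/3)


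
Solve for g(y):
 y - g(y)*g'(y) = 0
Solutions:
 g(y) = -sqrt(C1 + y^2)
 g(y) = sqrt(C1 + y^2)


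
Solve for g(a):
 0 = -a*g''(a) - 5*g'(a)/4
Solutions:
 g(a) = C1 + C2/a^(1/4)


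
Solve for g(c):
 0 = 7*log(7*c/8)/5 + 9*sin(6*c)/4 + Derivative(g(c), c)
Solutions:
 g(c) = C1 - 7*c*log(c)/5 - 7*c*log(7)/5 + 7*c/5 + 21*c*log(2)/5 + 3*cos(6*c)/8


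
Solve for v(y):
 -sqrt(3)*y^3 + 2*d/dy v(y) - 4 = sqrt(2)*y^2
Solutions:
 v(y) = C1 + sqrt(3)*y^4/8 + sqrt(2)*y^3/6 + 2*y


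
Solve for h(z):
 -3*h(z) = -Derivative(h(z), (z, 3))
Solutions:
 h(z) = C3*exp(3^(1/3)*z) + (C1*sin(3^(5/6)*z/2) + C2*cos(3^(5/6)*z/2))*exp(-3^(1/3)*z/2)


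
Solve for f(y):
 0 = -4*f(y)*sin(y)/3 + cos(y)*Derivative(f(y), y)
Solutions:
 f(y) = C1/cos(y)^(4/3)


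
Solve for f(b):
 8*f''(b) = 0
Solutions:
 f(b) = C1 + C2*b


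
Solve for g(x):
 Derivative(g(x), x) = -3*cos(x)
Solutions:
 g(x) = C1 - 3*sin(x)


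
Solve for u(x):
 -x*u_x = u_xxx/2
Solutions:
 u(x) = C1 + Integral(C2*airyai(-2^(1/3)*x) + C3*airybi(-2^(1/3)*x), x)
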